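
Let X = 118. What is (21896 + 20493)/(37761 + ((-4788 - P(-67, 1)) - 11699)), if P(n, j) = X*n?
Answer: 42389/29180 ≈ 1.4527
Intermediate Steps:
P(n, j) = 118*n
(21896 + 20493)/(37761 + ((-4788 - P(-67, 1)) - 11699)) = (21896 + 20493)/(37761 + ((-4788 - 118*(-67)) - 11699)) = 42389/(37761 + ((-4788 - 1*(-7906)) - 11699)) = 42389/(37761 + ((-4788 + 7906) - 11699)) = 42389/(37761 + (3118 - 11699)) = 42389/(37761 - 8581) = 42389/29180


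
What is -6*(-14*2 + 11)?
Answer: 102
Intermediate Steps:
-6*(-14*2 + 11) = -6*(-28 + 11) = -6*(-17) = 102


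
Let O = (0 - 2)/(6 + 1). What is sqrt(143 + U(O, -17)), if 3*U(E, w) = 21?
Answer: 5*sqrt(6) ≈ 12.247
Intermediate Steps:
O = -2/7 ≈ -0.28571
U(E, w) = 7 (U(E, w) = (1/3)*21 = 7)
sqrt(143 + U(O, -17)) = sqrt(143 + 7) = sqrt(150) = 5*sqrt(6)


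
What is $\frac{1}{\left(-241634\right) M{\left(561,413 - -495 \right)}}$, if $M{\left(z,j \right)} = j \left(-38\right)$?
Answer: $\frac{1}{8337339536} \approx 1.1994 \cdot 10^{-10}$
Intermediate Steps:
$M{\left(z,j \right)} = - 38 j$
$\frac{1}{\left(-241634\right) M{\left(561,413 - -495 \right)}} = \frac{1}{\left(-241634\right) \left(- 38 \left(413 - -495\right)\right)} = - \frac{1}{241634 \left(- 38 \left(413 + 495\right)\right)} = - \frac{1}{241634 \left(\left(-38\right) 908\right)} = - \frac{1}{241634 \left(-34504\right)} = \left(- \frac{1}{241634}\right) \left(- \frac{1}{34504}\right) = \frac{1}{8337339536}$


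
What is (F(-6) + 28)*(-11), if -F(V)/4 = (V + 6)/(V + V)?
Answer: -308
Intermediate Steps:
F(V) = -2*(6 + V)/V (F(V) = -4*(V + 6)/(V + V) = -4*(6 + V)/(2*V) = -4*(6 + V)*1/(2*V) = -2*(6 + V)/V)
(F(-6) + 28)*(-11) = ((-2 - 12/(-6)) + 28)*(-11) = ((-2 - 12*(-1/6)) + 28)*(-11) = ((-2 + 2) + 28)*(-11) = (0 + 28)*(-11) = 28*(-11) = -308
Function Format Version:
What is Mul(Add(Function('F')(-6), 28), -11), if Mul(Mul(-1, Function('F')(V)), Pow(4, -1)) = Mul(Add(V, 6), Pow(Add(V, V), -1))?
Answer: -308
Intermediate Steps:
Function('F')(V) = Mul(-2, Pow(V, -1), Add(6, V)) (Function('F')(V) = Mul(-4, Mul(Add(V, 6), Pow(Add(V, V), -1))) = Mul(-4, Mul(Add(6, V), Pow(Mul(2, V), -1))) = Mul(-4, Mul(Add(6, V), Mul(Rational(1, 2), Pow(V, -1)))) = Mul(-4, Mul(Rational(1, 2), Pow(V, -1), Add(6, V))) = Mul(-2, Pow(V, -1), Add(6, V)))
Mul(Add(Function('F')(-6), 28), -11) = Mul(Add(Add(-2, Mul(-12, Pow(-6, -1))), 28), -11) = Mul(Add(Add(-2, Mul(-12, Rational(-1, 6))), 28), -11) = Mul(Add(Add(-2, 2), 28), -11) = Mul(Add(0, 28), -11) = Mul(28, -11) = -308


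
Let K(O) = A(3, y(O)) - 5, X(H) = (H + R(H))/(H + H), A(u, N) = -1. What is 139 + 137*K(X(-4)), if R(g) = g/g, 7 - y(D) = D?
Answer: -683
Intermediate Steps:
y(D) = 7 - D
R(g) = 1
X(H) = (1 + H)/(2*H) (X(H) = (H + 1)/(H + H) = (1 + H)/((2*H)) = (1 + H)*(1/(2*H)) = (1 + H)/(2*H))
K(O) = -6 (K(O) = -1 - 5 = -6)
139 + 137*K(X(-4)) = 139 + 137*(-6) = 139 - 822 = -683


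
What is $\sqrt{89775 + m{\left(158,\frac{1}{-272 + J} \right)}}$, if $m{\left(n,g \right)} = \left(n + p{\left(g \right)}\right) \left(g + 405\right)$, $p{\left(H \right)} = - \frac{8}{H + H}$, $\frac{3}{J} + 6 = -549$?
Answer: $\frac{\sqrt{2060570505481301967}}{1861877} \approx 770.98$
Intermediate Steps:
$J = - \frac{1}{185}$ ($J = \frac{3}{-6 - 549} = \frac{3}{-555} = 3 \left(- \frac{1}{555}\right) = - \frac{1}{185} \approx -0.0054054$)
$p{\left(H \right)} = - \frac{4}{H}$ ($p{\left(H \right)} = - \frac{8}{2 H} = - 8 \frac{1}{2 H} = - \frac{4}{H}$)
$m{\left(n,g \right)} = \left(405 + g\right) \left(n - \frac{4}{g}\right)$ ($m{\left(n,g \right)} = \left(n - \frac{4}{g}\right) \left(g + 405\right) = \left(n - \frac{4}{g}\right) \left(405 + g\right) = \left(405 + g\right) \left(n - \frac{4}{g}\right)$)
$\sqrt{89775 + m{\left(158,\frac{1}{-272 + J} \right)}} = \sqrt{89775 + \left(-4 - \frac{1620}{\frac{1}{-272 - \frac{1}{185}}} + 405 \cdot 158 + \frac{1}{-272 - \frac{1}{185}} \cdot 158\right)} = \sqrt{89775 + \left(-4 - \frac{1620}{\frac{1}{- \frac{50321}{185}}} + 63990 + \frac{1}{- \frac{50321}{185}} \cdot 158\right)} = \sqrt{89775 - \left(- \frac{3219810276}{50321} - \frac{16304004}{37}\right)} = \sqrt{89775 - - \frac{939566765496}{1861877}} = \sqrt{89775 + \left(-4 + \frac{16304004}{37} + 63990 - \frac{29230}{50321}\right)} = \sqrt{89775 + \frac{939566765496}{1861877}} = \sqrt{\frac{1106716773171}{1861877}} = \frac{\sqrt{2060570505481301967}}{1861877}$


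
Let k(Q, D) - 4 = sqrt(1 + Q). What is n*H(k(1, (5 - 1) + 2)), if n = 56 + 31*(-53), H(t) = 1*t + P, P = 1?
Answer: -7935 - 1587*sqrt(2) ≈ -10179.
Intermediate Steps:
k(Q, D) = 4 + sqrt(1 + Q)
H(t) = 1 + t (H(t) = 1*t + 1 = t + 1 = 1 + t)
n = -1587 (n = 56 - 1643 = -1587)
n*H(k(1, (5 - 1) + 2)) = -1587*(1 + (4 + sqrt(1 + 1))) = -1587*(1 + (4 + sqrt(2))) = -1587*(5 + sqrt(2)) = -7935 - 1587*sqrt(2)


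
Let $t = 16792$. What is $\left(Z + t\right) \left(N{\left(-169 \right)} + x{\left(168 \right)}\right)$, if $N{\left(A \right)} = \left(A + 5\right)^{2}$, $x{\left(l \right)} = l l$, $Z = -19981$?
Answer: $-175777680$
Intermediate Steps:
$x{\left(l \right)} = l^{2}$
$N{\left(A \right)} = \left(5 + A\right)^{2}$
$\left(Z + t\right) \left(N{\left(-169 \right)} + x{\left(168 \right)}\right) = \left(-19981 + 16792\right) \left(\left(5 - 169\right)^{2} + 168^{2}\right) = - 3189 \left(\left(-164\right)^{2} + 28224\right) = - 3189 \left(26896 + 28224\right) = \left(-3189\right) 55120 = -175777680$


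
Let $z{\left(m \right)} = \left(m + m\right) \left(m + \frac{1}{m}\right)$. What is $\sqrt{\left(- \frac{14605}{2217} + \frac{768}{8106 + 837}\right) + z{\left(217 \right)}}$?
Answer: $\frac{\sqrt{4113239911708256439}}{6608877} \approx 306.88$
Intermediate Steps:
$z{\left(m \right)} = 2 m \left(m + \frac{1}{m}\right)$
$\sqrt{\left(- \frac{14605}{2217} + \frac{768}{8106 + 837}\right) + z{\left(217 \right)}} = \sqrt{\left(- \frac{14605}{2217} + \frac{768}{8106 + 837}\right) + \left(2 + 2 \cdot 217^{2}\right)} = \sqrt{\left(\left(-14605\right) \frac{1}{2217} + \frac{768}{8943}\right) + \left(2 + 2 \cdot 47089\right)} = \sqrt{\left(- \frac{14605}{2217} + 768 \cdot \frac{1}{8943}\right) + \left(2 + 94178\right)} = \sqrt{\left(- \frac{14605}{2217} + \frac{256}{2981}\right) + 94180} = \sqrt{- \frac{42969953}{6608877} + 94180} = \sqrt{\frac{622381065907}{6608877}} = \frac{\sqrt{4113239911708256439}}{6608877}$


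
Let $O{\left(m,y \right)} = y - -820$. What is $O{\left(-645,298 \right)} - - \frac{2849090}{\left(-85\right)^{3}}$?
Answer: $\frac{136748532}{122825} \approx 1113.4$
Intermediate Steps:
$O{\left(m,y \right)} = 820 + y$ ($O{\left(m,y \right)} = y + 820 = 820 + y$)
$O{\left(-645,298 \right)} - - \frac{2849090}{\left(-85\right)^{3}} = \left(820 + 298\right) - - \frac{2849090}{\left(-85\right)^{3}} = 1118 - - \frac{2849090}{-614125} = 1118 - \left(-2849090\right) \left(- \frac{1}{614125}\right) = 1118 - \frac{569818}{122825} = \frac{136748532}{122825}$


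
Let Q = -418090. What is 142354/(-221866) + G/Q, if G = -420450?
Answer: 1688338792/4637997797 ≈ 0.36402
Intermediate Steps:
142354/(-221866) + G/Q = 142354/(-221866) - 420450/(-418090) = 142354*(-1/221866) - 420450*(-1/418090) = -71177/110933 + 42045/41809 = 1688338792/4637997797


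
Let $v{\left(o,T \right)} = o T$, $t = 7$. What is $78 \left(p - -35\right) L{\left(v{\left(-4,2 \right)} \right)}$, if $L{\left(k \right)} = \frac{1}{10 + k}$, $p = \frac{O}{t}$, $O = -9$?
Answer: $\frac{9204}{7} \approx 1314.9$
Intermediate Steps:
$p = - \frac{9}{7} \approx -1.2857$
$v{\left(o,T \right)} = T o$
$78 \left(p - -35\right) L{\left(v{\left(-4,2 \right)} \right)} = \frac{78 \left(- \frac{9}{7} - -35\right)}{10 + 2 \left(-4\right)} = \frac{78 \left(- \frac{9}{7} + 35\right)}{10 - 8} = \frac{78 \cdot \frac{236}{7}}{2} = \frac{18408}{7} \cdot \frac{1}{2} = \frac{9204}{7}$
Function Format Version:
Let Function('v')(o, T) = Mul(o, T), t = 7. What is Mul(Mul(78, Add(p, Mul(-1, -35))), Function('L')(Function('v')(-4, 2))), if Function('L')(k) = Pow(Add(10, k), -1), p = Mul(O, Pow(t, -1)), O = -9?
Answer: Rational(9204, 7) ≈ 1314.9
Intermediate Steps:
p = Rational(-9, 7) (p = Mul(-9, Pow(7, -1)) = Mul(-9, Rational(1, 7)) = Rational(-9, 7) ≈ -1.2857)
Function('v')(o, T) = Mul(T, o)
Mul(Mul(78, Add(p, Mul(-1, -35))), Function('L')(Function('v')(-4, 2))) = Mul(Mul(78, Add(Rational(-9, 7), Mul(-1, -35))), Pow(Add(10, Mul(2, -4)), -1)) = Mul(Mul(78, Add(Rational(-9, 7), 35)), Pow(Add(10, -8), -1)) = Mul(Mul(78, Rational(236, 7)), Pow(2, -1)) = Mul(Rational(18408, 7), Rational(1, 2)) = Rational(9204, 7)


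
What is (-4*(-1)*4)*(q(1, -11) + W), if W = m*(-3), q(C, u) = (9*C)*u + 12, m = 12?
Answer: -1968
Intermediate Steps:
q(C, u) = 12 + 9*C*u (q(C, u) = 9*C*u + 12 = 12 + 9*C*u)
W = -36 (W = 12*(-3) = -36)
(-4*(-1)*4)*(q(1, -11) + W) = (-4*(-1)*4)*((12 + 9*1*(-11)) - 36) = (4*4)*((12 - 99) - 36) = 16*(-87 - 36) = 16*(-123) = -1968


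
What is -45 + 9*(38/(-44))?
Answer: -1161/22 ≈ -52.773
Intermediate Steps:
-45 + 9*(38/(-44)) = -45 + 9*(38*(-1/44)) = -45 + 9*(-19/22) = -45 - 171/22 = -1161/22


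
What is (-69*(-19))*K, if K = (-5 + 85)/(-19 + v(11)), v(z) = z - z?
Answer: -5520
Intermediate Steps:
v(z) = 0
K = -80/19 (K = (-5 + 85)/(-19 + 0) = 80/(-19) = 80*(-1/19) = -80/19 ≈ -4.2105)
(-69*(-19))*K = -69*(-19)*(-80/19) = 1311*(-80/19) = -5520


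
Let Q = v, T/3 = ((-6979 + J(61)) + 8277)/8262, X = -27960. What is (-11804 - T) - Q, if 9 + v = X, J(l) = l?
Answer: 4946339/306 ≈ 16165.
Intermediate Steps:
T = 151/306 (T = 3*(((-6979 + 61) + 8277)/8262) = 3*((-6918 + 8277)*(1/8262)) = 3*(1359*(1/8262)) = 3*(151/918) = 151/306 ≈ 0.49346)
v = -27969 (v = -9 - 27960 = -27969)
Q = -27969
(-11804 - T) - Q = (-11804 - 1*151/306) - 1*(-27969) = (-11804 - 151/306) + 27969 = -3612175/306 + 27969 = 4946339/306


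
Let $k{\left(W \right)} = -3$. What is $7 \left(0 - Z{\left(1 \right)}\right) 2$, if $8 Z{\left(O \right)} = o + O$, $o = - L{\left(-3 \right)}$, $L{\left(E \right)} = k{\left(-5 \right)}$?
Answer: $-7$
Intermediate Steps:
$L{\left(E \right)} = -3$
$o = 3$ ($o = \left(-1\right) \left(-3\right) = 3$)
$Z{\left(O \right)} = \frac{3}{8} + \frac{O}{8}$ ($Z{\left(O \right)} = \frac{3 + O}{8} = \frac{3}{8} + \frac{O}{8}$)
$7 \left(0 - Z{\left(1 \right)}\right) 2 = 7 \left(0 - \left(\frac{3}{8} + \frac{1}{8} \cdot 1\right)\right) 2 = 7 \left(0 - \left(\frac{3}{8} + \frac{1}{8}\right)\right) 2 = 7 \left(0 - \frac{1}{2}\right) 2 = 7 \left(- \frac{1}{2}\right) 2 = \left(- \frac{7}{2}\right) 2 = -7$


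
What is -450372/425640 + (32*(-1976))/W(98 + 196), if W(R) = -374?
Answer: 1114401223/6632890 ≈ 168.01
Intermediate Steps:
-450372/425640 + (32*(-1976))/W(98 + 196) = -450372/425640 + (32*(-1976))/(-374) = -450372*1/425640 - 63232*(-1/374) = -37531/35470 + 31616/187 = 1114401223/6632890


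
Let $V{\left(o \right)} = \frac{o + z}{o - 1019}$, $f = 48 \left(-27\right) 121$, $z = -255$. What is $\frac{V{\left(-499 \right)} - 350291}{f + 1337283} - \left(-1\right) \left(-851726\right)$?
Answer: $- \frac{763125002826370}{895974453} \approx -8.5173 \cdot 10^{5}$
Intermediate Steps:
$f = -156816$ ($f = \left(-1296\right) 121 = -156816$)
$V{\left(o \right)} = \frac{-255 + o}{-1019 + o}$ ($V{\left(o \right)} = \frac{o - 255}{o - 1019} = \frac{-255 + o}{-1019 + o}$)
$\frac{V{\left(-499 \right)} - 350291}{f + 1337283} - \left(-1\right) \left(-851726\right) = \frac{\frac{-255 - 499}{-1019 - 499} - 350291}{-156816 + 1337283} - \left(-1\right) \left(-851726\right) = \frac{\frac{1}{-1518} \left(-754\right) - 350291}{1180467} - 851726 = \left(\left(- \frac{1}{1518}\right) \left(-754\right) - 350291\right) \frac{1}{1180467} - 851726 = \left(\frac{377}{759} - 350291\right) \frac{1}{1180467} - 851726 = \left(- \frac{265870492}{759}\right) \frac{1}{1180467} - 851726 = - \frac{265870492}{895974453} - 851726 = - \frac{763125002826370}{895974453}$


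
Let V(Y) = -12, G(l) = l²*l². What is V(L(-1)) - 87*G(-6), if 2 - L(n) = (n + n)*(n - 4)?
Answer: -112764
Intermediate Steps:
G(l) = l⁴
L(n) = 2 - 2*n*(-4 + n) (L(n) = 2 - (n + n)*(n - 4) = 2 - 2*n*(-4 + n))
V(L(-1)) - 87*G(-6) = -12 - 87*(-6)⁴ = -12 - 87*1296 = -12 - 112752 = -112764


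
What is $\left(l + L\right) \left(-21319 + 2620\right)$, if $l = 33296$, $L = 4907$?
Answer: $-714357897$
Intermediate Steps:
$\left(l + L\right) \left(-21319 + 2620\right) = \left(33296 + 4907\right) \left(-21319 + 2620\right) = 38203 \left(-18699\right) = -714357897$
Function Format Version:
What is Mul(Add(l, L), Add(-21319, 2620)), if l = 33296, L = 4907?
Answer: -714357897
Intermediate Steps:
Mul(Add(l, L), Add(-21319, 2620)) = Mul(Add(33296, 4907), Add(-21319, 2620)) = Mul(38203, -18699) = -714357897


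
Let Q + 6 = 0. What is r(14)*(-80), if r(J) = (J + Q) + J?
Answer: -1760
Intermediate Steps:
Q = -6 (Q = -6 + 0 = -6)
r(J) = -6 + 2*J (r(J) = (J - 6) + J = (-6 + J) + J = -6 + 2*J)
r(14)*(-80) = (-6 + 2*14)*(-80) = (-6 + 28)*(-80) = 22*(-80) = -1760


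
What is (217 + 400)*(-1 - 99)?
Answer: -61700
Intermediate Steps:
(217 + 400)*(-1 - 99) = 617*(-100) = -61700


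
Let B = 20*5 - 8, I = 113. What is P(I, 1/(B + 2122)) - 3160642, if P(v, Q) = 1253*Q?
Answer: -6997660135/2214 ≈ -3.1606e+6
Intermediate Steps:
B = 92 (B = 100 - 8 = 92)
P(I, 1/(B + 2122)) - 3160642 = 1253/(92 + 2122) - 3160642 = 1253/2214 - 3160642 = -6997660135/2214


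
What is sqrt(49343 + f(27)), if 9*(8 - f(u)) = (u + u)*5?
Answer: sqrt(49321) ≈ 222.08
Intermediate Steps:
f(u) = 8 - 10*u/9 (f(u) = 8 - (u + u)*5/9 = 8 - 2*u*5/9 = 8 - 10*u/9)
sqrt(49343 + f(27)) = sqrt(49343 + (8 - 10/9*27)) = sqrt(49343 + (8 - 30)) = sqrt(49343 - 22) = sqrt(49321)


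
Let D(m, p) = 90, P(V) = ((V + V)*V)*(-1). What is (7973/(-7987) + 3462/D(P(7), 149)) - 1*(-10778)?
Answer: 185106742/17115 ≈ 10815.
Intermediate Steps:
P(V) = -2*V² (P(V) = ((2*V)*V)*(-1) = (2*V²)*(-1) = -2*V²)
(7973/(-7987) + 3462/D(P(7), 149)) - 1*(-10778) = (7973/(-7987) + 3462/90) - 1*(-10778) = (7973*(-1/7987) + 3462*(1/90)) + 10778 = (-1139/1141 + 577/15) + 10778 = 641272/17115 + 10778 = 185106742/17115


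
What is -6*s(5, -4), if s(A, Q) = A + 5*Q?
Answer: 90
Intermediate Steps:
-6*s(5, -4) = -6*(5 + 5*(-4)) = -6*(5 - 20) = -6*(-15) = 90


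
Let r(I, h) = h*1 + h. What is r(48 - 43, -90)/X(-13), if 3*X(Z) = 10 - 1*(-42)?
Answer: -135/13 ≈ -10.385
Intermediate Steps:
r(I, h) = 2*h (r(I, h) = h + h = 2*h)
X(Z) = 52/3 (X(Z) = (10 - 1*(-42))/3 = (10 + 42)/3 = (⅓)*52 = 52/3)
r(48 - 43, -90)/X(-13) = (2*(-90))/(52/3) = -180*3/52 = -135/13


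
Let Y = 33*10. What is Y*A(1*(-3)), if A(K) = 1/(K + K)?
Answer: -55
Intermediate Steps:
A(K) = 1/(2*K)
Y = 330
Y*A(1*(-3)) = 330*(1/(2*((1*(-3))))) = 330*((½)/(-3)) = 330*((½)*(-⅓)) = 330*(-⅙) = -55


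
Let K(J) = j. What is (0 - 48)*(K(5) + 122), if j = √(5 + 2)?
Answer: -5856 - 48*√7 ≈ -5983.0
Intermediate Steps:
j = √7 ≈ 2.6458
K(J) = √7
(0 - 48)*(K(5) + 122) = (0 - 48)*(√7 + 122) = -48*(122 + √7) = -5856 - 48*√7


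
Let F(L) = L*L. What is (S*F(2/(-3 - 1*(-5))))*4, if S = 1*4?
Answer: 16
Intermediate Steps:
S = 4
F(L) = L**2
(S*F(2/(-3 - 1*(-5))))*4 = (4*(2/(-3 - 1*(-5)))**2)*4 = (4*(2/(-3 + 5))**2)*4 = (4*(2/2)**2)*4 = (4*(2*(1/2))**2)*4 = (4*1**2)*4 = (4*1)*4 = 4*4 = 16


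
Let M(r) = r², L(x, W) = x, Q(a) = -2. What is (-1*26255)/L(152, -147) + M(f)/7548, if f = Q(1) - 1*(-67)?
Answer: -49382635/286824 ≈ -172.17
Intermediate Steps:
f = 65 (f = -2 - 1*(-67) = -2 + 67 = 65)
(-1*26255)/L(152, -147) + M(f)/7548 = -1*26255/152 + 65²/7548 = -26255*1/152 + 4225*(1/7548) = -26255/152 + 4225/7548 = -49382635/286824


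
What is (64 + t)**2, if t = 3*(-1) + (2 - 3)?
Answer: 3600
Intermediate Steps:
t = -4 (t = -3 - 1 = -4)
(64 + t)**2 = (64 - 4)**2 = 60**2 = 3600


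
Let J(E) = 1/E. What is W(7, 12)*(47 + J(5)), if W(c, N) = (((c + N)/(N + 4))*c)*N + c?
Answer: 25193/5 ≈ 5038.6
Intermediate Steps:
W(c, N) = c + N*c*(N + c)/(4 + N) (W(c, N) = (((N + c)/(4 + N))*c)*N + c = (c*(N + c)/(4 + N))*N + c = N*c*(N + c)/(4 + N) + c = c + N*c*(N + c)/(4 + N))
J(E) = 1/E
W(7, 12)*(47 + J(5)) = (7*(4 + 12 + 12² + 12*7)/(4 + 12))*(47 + 1/5) = (7*(4 + 12 + 144 + 84)/16)*(47 + ⅕) = (7*(1/16)*244)*(236/5) = (427/4)*(236/5) = 25193/5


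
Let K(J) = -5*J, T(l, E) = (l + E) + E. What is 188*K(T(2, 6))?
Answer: -13160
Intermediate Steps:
T(l, E) = l + 2*E (T(l, E) = (E + l) + E = l + 2*E)
188*K(T(2, 6)) = 188*(-5*(2 + 2*6)) = 188*(-5*(2 + 12)) = 188*(-5*14) = 188*(-70) = -13160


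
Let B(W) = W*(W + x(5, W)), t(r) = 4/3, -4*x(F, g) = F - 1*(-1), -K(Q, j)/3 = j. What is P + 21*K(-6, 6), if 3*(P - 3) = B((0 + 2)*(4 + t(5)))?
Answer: -9245/27 ≈ -342.41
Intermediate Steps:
K(Q, j) = -3*j
x(F, g) = -¼ - F/4 (x(F, g) = -(F - 1*(-1))/4 = -(F + 1)/4 = -(1 + F)/4 = -¼ - F/4)
t(r) = 4/3 (t(r) = 4*(⅓) = 4/3)
B(W) = W*(-3/2 + W) (B(W) = W*(W + (-¼ - ¼*5)) = W*(W + (-¼ - 5/4)) = W*(W - 3/2) = W*(-3/2 + W))
P = 961/27 (P = 3 + (((0 + 2)*(4 + 4/3))*(-3 + 2*((0 + 2)*(4 + 4/3)))/2)/3 = 3 + ((2*(16/3))*(-3 + 2*(2*(16/3)))/2)/3 = 3 + ((½)*(32/3)*(-3 + 2*(32/3)))/3 = 3 + ((½)*(32/3)*(-3 + 64/3))/3 = 3 + ((½)*(32/3)*(55/3))/3 = 3 + (⅓)*(880/9) = 3 + 880/27 = 961/27 ≈ 35.593)
P + 21*K(-6, 6) = 961/27 + 21*(-3*6) = 961/27 + 21*(-18) = 961/27 - 378 = -9245/27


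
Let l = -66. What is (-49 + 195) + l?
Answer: 80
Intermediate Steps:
(-49 + 195) + l = (-49 + 195) - 66 = 146 - 66 = 80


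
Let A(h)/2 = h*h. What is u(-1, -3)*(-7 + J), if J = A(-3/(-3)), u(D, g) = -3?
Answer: 15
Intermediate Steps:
A(h) = 2*h² (A(h) = 2*(h*h) = 2*h²)
J = 2 (J = 2*(-3/(-3))² = 2*(-3*(-⅓))² = 2*1² = 2*1 = 2)
u(-1, -3)*(-7 + J) = -3*(-7 + 2) = -3*(-5) = 15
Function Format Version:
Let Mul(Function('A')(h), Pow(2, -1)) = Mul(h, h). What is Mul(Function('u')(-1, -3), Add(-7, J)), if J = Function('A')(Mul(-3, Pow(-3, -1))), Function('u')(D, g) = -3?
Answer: 15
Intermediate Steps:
Function('A')(h) = Mul(2, Pow(h, 2)) (Function('A')(h) = Mul(2, Mul(h, h)) = Mul(2, Pow(h, 2)))
J = 2 (J = Mul(2, Pow(Mul(-3, Pow(-3, -1)), 2)) = Mul(2, Pow(Mul(-3, Rational(-1, 3)), 2)) = Mul(2, Pow(1, 2)) = Mul(2, 1) = 2)
Mul(Function('u')(-1, -3), Add(-7, J)) = Mul(-3, Add(-7, 2)) = Mul(-3, -5) = 15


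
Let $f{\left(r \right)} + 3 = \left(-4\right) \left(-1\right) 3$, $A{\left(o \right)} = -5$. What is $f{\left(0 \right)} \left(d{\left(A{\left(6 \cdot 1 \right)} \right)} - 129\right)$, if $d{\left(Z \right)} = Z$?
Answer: $-1206$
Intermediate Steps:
$f{\left(r \right)} = 9$ ($f{\left(r \right)} = -3 + \left(-4\right) \left(-1\right) 3 = -3 + 4 \cdot 3 = -3 + 12 = 9$)
$f{\left(0 \right)} \left(d{\left(A{\left(6 \cdot 1 \right)} \right)} - 129\right) = 9 \left(-5 - 129\right) = 9 \left(-134\right) = -1206$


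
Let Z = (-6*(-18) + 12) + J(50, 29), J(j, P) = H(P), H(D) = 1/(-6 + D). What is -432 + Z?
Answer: -7175/23 ≈ -311.96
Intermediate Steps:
J(j, P) = 1/(-6 + P)
Z = 2761/23 (Z = (-6*(-18) + 12) + 1/(-6 + 29) = (108 + 12) + 1/23 = 120 + 1/23 = 2761/23 ≈ 120.04)
-432 + Z = -432 + 2761/23 = -7175/23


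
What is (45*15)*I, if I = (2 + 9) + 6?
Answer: 11475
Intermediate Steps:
I = 17 (I = 11 + 6 = 17)
(45*15)*I = (45*15)*17 = 675*17 = 11475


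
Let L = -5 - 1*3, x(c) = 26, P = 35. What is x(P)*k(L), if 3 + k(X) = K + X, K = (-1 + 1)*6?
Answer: -286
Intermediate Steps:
L = -8 (L = -5 - 3 = -8)
K = 0 (K = 0*6 = 0)
k(X) = -3 + X (k(X) = -3 + (0 + X) = -3 + X)
x(P)*k(L) = 26*(-3 - 8) = 26*(-11) = -286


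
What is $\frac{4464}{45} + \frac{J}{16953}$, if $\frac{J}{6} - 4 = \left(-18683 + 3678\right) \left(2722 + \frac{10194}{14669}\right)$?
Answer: $- \frac{5951762492416}{414472595} \approx -14360.0$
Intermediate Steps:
$J = - \frac{3595726904304}{14669}$ ($J = 24 + 6 \left(-18683 + 3678\right) \left(2722 + \frac{10194}{14669}\right) = 24 + 6 \left(- 15005 \left(2722 + 10194 \cdot \frac{1}{14669}\right)\right) = 24 + 6 \left(- 15005 \left(2722 + \frac{10194}{14669}\right)\right) = 24 + 6 \left(\left(-15005\right) \frac{39939212}{14669}\right) = 24 + 6 \left(- \frac{599287876060}{14669}\right) = 24 - \frac{3595727256360}{14669} = - \frac{3595726904304}{14669} \approx -2.4512 \cdot 10^{8}$)
$\frac{4464}{45} + \frac{J}{16953} = \frac{4464}{45} - \frac{3595726904304}{14669 \cdot 16953} = 4464 \cdot \frac{1}{45} - \frac{1198575634768}{82894519} = \frac{496}{5} - \frac{1198575634768}{82894519} = - \frac{5951762492416}{414472595}$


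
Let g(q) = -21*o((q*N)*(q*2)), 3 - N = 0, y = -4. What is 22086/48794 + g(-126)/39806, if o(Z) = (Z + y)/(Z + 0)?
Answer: 497900098411/1101280677588 ≈ 0.45211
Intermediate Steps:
N = 3 (N = 3 - 1*0 = 3 + 0 = 3)
o(Z) = (-4 + Z)/Z (o(Z) = (Z - 4)/(Z + 0) = (-4 + Z)/Z)
g(q) = -7*(-4 + 6*q²)/(2*q²) (g(q) = -21*(-4 + (q*3)*(q*2))/((q*3)*(q*2)) = -21*(-4 + (3*q)*(2*q))/((3*q)*(2*q)) = -21*(-4 + 6*q²)/(6*q²) = -21*1/(6*q²)*(-4 + 6*q²) = -7*(-4 + 6*q²)/(2*q²))
22086/48794 + g(-126)/39806 = 22086/48794 + (-21 + 14/(-126)²)/39806 = 22086*(1/48794) + (-21 + 14*(1/15876))*(1/39806) = 11043/24397 + (-21 + 1/1134)*(1/39806) = 11043/24397 - 23813/1134*1/39806 = 11043/24397 - 23813/45140004 = 497900098411/1101280677588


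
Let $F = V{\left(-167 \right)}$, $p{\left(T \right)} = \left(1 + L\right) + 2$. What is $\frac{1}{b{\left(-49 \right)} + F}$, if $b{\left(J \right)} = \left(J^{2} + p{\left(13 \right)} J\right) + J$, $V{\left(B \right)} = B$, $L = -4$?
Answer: $\frac{1}{2234} \approx 0.00044763$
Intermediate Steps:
$p{\left(T \right)} = -1$ ($p{\left(T \right)} = \left(1 - 4\right) + 2 = -3 + 2 = -1$)
$b{\left(J \right)} = J^{2}$ ($b{\left(J \right)} = \left(J^{2} - J\right) + J = J^{2}$)
$F = -167$
$\frac{1}{b{\left(-49 \right)} + F} = \frac{1}{\left(-49\right)^{2} - 167} = \frac{1}{2401 - 167} = \frac{1}{2234}$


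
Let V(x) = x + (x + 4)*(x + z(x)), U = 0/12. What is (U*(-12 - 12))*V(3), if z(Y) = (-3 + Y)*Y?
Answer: 0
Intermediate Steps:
U = 0 (U = 0*(1/12) = 0)
z(Y) = Y*(-3 + Y)
V(x) = x + (4 + x)*(x + x*(-3 + x)) (V(x) = x + (x + 4)*(x + x*(-3 + x)) = x + (4 + x)*(x + x*(-3 + x)))
(U*(-12 - 12))*V(3) = (0*(-12 - 12))*(3*(-7 + 3² + 2*3)) = (0*(-24))*(3*(-7 + 9 + 6)) = 0*(3*8) = 0*24 = 0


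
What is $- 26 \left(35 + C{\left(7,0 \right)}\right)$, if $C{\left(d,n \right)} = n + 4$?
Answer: $-1014$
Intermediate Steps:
$C{\left(d,n \right)} = 4 + n$
$- 26 \left(35 + C{\left(7,0 \right)}\right) = - 26 \left(35 + \left(4 + 0\right)\right) = - 26 \left(35 + 4\right) = \left(-26\right) 39 = -1014$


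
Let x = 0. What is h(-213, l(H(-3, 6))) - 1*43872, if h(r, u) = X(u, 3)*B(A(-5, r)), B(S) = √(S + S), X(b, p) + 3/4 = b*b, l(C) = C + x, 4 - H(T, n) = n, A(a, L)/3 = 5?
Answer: -43872 + 13*√30/4 ≈ -43854.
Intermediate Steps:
A(a, L) = 15 (A(a, L) = 3*5 = 15)
H(T, n) = 4 - n
l(C) = C (l(C) = C + 0 = C)
X(b, p) = -¾ + b² (X(b, p) = -¾ + b*b = -¾ + b²)
B(S) = √2*√S (B(S) = √(2*S) = √2*√S)
h(r, u) = √30*(-¾ + u²) (h(r, u) = (-¾ + u²)*(√2*√15) = (-¾ + u²)*√30 = √30*(-¾ + u²))
h(-213, l(H(-3, 6))) - 1*43872 = √30*(-¾ + (4 - 1*6)²) - 1*43872 = √30*(-¾ + (4 - 6)²) - 43872 = √30*(-¾ + (-2)²) - 43872 = √30*(-¾ + 4) - 43872 = √30*(13/4) - 43872 = 13*√30/4 - 43872 = -43872 + 13*√30/4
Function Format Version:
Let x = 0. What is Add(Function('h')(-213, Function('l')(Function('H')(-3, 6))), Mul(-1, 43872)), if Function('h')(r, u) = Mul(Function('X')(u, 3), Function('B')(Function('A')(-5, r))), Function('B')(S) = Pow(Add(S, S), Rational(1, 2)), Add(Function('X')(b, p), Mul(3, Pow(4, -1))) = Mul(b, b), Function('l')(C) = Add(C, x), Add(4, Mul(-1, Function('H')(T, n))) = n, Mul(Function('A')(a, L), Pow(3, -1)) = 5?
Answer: Add(-43872, Mul(Rational(13, 4), Pow(30, Rational(1, 2)))) ≈ -43854.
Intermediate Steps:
Function('A')(a, L) = 15 (Function('A')(a, L) = Mul(3, 5) = 15)
Function('H')(T, n) = Add(4, Mul(-1, n))
Function('l')(C) = C (Function('l')(C) = Add(C, 0) = C)
Function('X')(b, p) = Add(Rational(-3, 4), Pow(b, 2)) (Function('X')(b, p) = Add(Rational(-3, 4), Mul(b, b)) = Add(Rational(-3, 4), Pow(b, 2)))
Function('B')(S) = Mul(Pow(2, Rational(1, 2)), Pow(S, Rational(1, 2))) (Function('B')(S) = Pow(Mul(2, S), Rational(1, 2)) = Mul(Pow(2, Rational(1, 2)), Pow(S, Rational(1, 2))))
Function('h')(r, u) = Mul(Pow(30, Rational(1, 2)), Add(Rational(-3, 4), Pow(u, 2))) (Function('h')(r, u) = Mul(Add(Rational(-3, 4), Pow(u, 2)), Mul(Pow(2, Rational(1, 2)), Pow(15, Rational(1, 2)))) = Mul(Add(Rational(-3, 4), Pow(u, 2)), Pow(30, Rational(1, 2))) = Mul(Pow(30, Rational(1, 2)), Add(Rational(-3, 4), Pow(u, 2))))
Add(Function('h')(-213, Function('l')(Function('H')(-3, 6))), Mul(-1, 43872)) = Add(Mul(Pow(30, Rational(1, 2)), Add(Rational(-3, 4), Pow(Add(4, Mul(-1, 6)), 2))), Mul(-1, 43872)) = Add(Mul(Pow(30, Rational(1, 2)), Add(Rational(-3, 4), Pow(Add(4, -6), 2))), -43872) = Add(Mul(Pow(30, Rational(1, 2)), Add(Rational(-3, 4), Pow(-2, 2))), -43872) = Add(Mul(Pow(30, Rational(1, 2)), Add(Rational(-3, 4), 4)), -43872) = Add(Mul(Pow(30, Rational(1, 2)), Rational(13, 4)), -43872) = Add(Mul(Rational(13, 4), Pow(30, Rational(1, 2))), -43872) = Add(-43872, Mul(Rational(13, 4), Pow(30, Rational(1, 2))))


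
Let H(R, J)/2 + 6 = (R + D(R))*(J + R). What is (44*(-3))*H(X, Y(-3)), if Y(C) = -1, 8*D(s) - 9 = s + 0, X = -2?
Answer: 693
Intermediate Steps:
D(s) = 9/8 + s/8 (D(s) = 9/8 + (s + 0)/8 = 9/8 + s/8)
H(R, J) = -12 + 2*(9/8 + 9*R/8)*(J + R) (H(R, J) = -12 + 2*((R + (9/8 + R/8))*(J + R)) = -12 + 2*((9/8 + 9*R/8)*(J + R)) = -12 + 2*(9/8 + 9*R/8)*(J + R))
(44*(-3))*H(X, Y(-3)) = (44*(-3))*(-12 + (9/4)*(-1) + (9/4)*(-2) + (9/4)*(-2)² + (9/4)*(-1)*(-2)) = -132*(-12 - 9/4 - 9/2 + (9/4)*4 + 9/2) = -132*(-12 - 9/4 - 9/2 + 9 + 9/2) = -132*(-21/4) = 693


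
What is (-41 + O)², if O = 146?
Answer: 11025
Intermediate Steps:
(-41 + O)² = (-41 + 146)² = 105² = 11025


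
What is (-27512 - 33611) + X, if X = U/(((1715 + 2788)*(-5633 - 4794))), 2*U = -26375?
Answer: -5739789639751/93905562 ≈ -61123.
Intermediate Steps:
U = -26375/2 (U = (½)*(-26375) = -26375/2 ≈ -13188.)
X = 26375/93905562 (X = -26375*1/((-5633 - 4794)*(1715 + 2788))/2 = -26375/(2*(4503*(-10427))) = -26375/2/(-46952781) = -26375/2*(-1/46952781) = 26375/93905562 ≈ 0.00028087)
(-27512 - 33611) + X = (-27512 - 33611) + 26375/93905562 = -61123 + 26375/93905562 = -5739789639751/93905562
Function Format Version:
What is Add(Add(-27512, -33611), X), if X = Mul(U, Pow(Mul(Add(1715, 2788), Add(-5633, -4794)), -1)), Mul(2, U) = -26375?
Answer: Rational(-5739789639751, 93905562) ≈ -61123.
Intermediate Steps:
U = Rational(-26375, 2) (U = Mul(Rational(1, 2), -26375) = Rational(-26375, 2) ≈ -13188.)
X = Rational(26375, 93905562) (X = Mul(Rational(-26375, 2), Pow(Mul(Add(1715, 2788), Add(-5633, -4794)), -1)) = Mul(Rational(-26375, 2), Pow(Mul(4503, -10427), -1)) = Mul(Rational(-26375, 2), Pow(-46952781, -1)) = Mul(Rational(-26375, 2), Rational(-1, 46952781)) = Rational(26375, 93905562) ≈ 0.00028087)
Add(Add(-27512, -33611), X) = Add(Add(-27512, -33611), Rational(26375, 93905562)) = Add(-61123, Rational(26375, 93905562)) = Rational(-5739789639751, 93905562)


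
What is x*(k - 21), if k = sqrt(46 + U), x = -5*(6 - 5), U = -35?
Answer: 105 - 5*sqrt(11) ≈ 88.417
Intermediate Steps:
x = -5 (x = -5*1 = -5)
k = sqrt(11) (k = sqrt(46 - 35) = sqrt(11) ≈ 3.3166)
x*(k - 21) = -5*(sqrt(11) - 21) = -5*(-21 + sqrt(11)) = 105 - 5*sqrt(11)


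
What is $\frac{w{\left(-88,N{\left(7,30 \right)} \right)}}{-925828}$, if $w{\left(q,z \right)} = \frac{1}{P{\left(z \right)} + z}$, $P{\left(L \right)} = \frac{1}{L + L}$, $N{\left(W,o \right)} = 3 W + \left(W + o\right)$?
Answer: $- \frac{29}{1557474153} \approx -1.862 \cdot 10^{-8}$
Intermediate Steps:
$N{\left(W,o \right)} = o + 4 W$
$P{\left(L \right)} = \frac{1}{2 L}$
$w{\left(q,z \right)} = \frac{1}{z + \frac{1}{2 z}}$ ($w{\left(q,z \right)} = \frac{1}{\frac{1}{2 z} + z} = \frac{1}{z + \frac{1}{2 z}}$)
$\frac{w{\left(-88,N{\left(7,30 \right)} \right)}}{-925828} = \frac{2 \left(30 + 4 \cdot 7\right) \frac{1}{1 + 2 \left(30 + 4 \cdot 7\right)^{2}}}{-925828} = \frac{2 \left(30 + 28\right)}{1 + 2 \left(30 + 28\right)^{2}} \left(- \frac{1}{925828}\right) = 2 \cdot 58 \frac{1}{1 + 2 \cdot 58^{2}} \left(- \frac{1}{925828}\right) = 2 \cdot 58 \frac{1}{1 + 2 \cdot 3364} \left(- \frac{1}{925828}\right) = 2 \cdot 58 \frac{1}{1 + 6728} \left(- \frac{1}{925828}\right) = 2 \cdot 58 \cdot \frac{1}{6729} \left(- \frac{1}{925828}\right) = \frac{116}{6729} \left(- \frac{1}{925828}\right) = - \frac{29}{1557474153}$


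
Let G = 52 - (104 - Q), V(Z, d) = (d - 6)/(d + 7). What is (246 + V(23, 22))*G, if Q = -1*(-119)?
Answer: 479050/29 ≈ 16519.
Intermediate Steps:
Q = 119
V(Z, d) = (-6 + d)/(7 + d)
G = 67 (G = 52 - (104 - 1*119) = 52 - (104 - 119) = 52 - 1*(-15) = 52 + 15 = 67)
(246 + V(23, 22))*G = (246 + (-6 + 22)/(7 + 22))*67 = (246 + 16/29)*67 = (7150/29)*67 = 479050/29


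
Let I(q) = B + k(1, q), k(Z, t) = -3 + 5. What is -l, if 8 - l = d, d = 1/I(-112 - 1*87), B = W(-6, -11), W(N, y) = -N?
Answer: -63/8 ≈ -7.8750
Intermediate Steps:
k(Z, t) = 2
B = 6 (B = -1*(-6) = 6)
I(q) = 8 (I(q) = 6 + 2 = 8)
d = ⅛ (d = 1/8 = ⅛ ≈ 0.12500)
l = 63/8 (l = 8 - 1*⅛ = 8 - ⅛ = 63/8 ≈ 7.8750)
-l = -1*63/8 = -63/8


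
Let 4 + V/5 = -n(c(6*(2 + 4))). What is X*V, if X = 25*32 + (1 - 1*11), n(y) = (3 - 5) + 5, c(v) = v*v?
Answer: -27650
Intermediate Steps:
c(v) = v²
n(y) = 3 (n(y) = -2 + 5 = 3)
X = 790 (X = 800 + (1 - 11) = 800 - 10 = 790)
V = -35 (V = -20 + 5*(-1*3) = -20 + 5*(-3) = -20 - 15 = -35)
X*V = 790*(-35) = -27650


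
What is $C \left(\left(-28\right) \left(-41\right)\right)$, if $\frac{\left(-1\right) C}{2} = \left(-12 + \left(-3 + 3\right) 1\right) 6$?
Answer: $165312$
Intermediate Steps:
$C = 144$ ($C = - 2 \left(-12 + \left(-3 + 3\right) 1\right) 6 = - 2 \left(-12 + 0 \cdot 1\right) 6 = - 2 \left(-12 + 0\right) 6 = - 2 \left(\left(-12\right) 6\right) = \left(-2\right) \left(-72\right) = 144$)
$C \left(\left(-28\right) \left(-41\right)\right) = 144 \left(\left(-28\right) \left(-41\right)\right) = 144 \cdot 1148 = 165312$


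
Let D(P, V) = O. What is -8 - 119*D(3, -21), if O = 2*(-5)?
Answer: 1182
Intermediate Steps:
O = -10
D(P, V) = -10
-8 - 119*D(3, -21) = -8 - 119*(-10) = -8 + 1190 = 1182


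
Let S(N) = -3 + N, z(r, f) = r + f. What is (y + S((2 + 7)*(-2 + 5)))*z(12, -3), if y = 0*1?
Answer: 216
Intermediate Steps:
z(r, f) = f + r
y = 0
(y + S((2 + 7)*(-2 + 5)))*z(12, -3) = (0 + (-3 + (2 + 7)*(-2 + 5)))*(-3 + 12) = (0 + (-3 + 9*3))*9 = (0 + (-3 + 27))*9 = (0 + 24)*9 = 24*9 = 216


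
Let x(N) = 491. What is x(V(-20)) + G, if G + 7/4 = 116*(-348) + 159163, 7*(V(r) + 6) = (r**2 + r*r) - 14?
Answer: 477137/4 ≈ 1.1928e+5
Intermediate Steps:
V(r) = -8 + 2*r**2/7 (V(r) = -6 + ((r**2 + r*r) - 14)/7 = -6 + ((r**2 + r**2) - 14)/7 = -6 + (2*r**2 - 14)/7 = -6 + (-14 + 2*r**2)/7 = -6 + (-2 + 2*r**2/7) = -8 + 2*r**2/7)
G = 475173/4 (G = -7/4 + (116*(-348) + 159163) = -7/4 + (-40368 + 159163) = -7/4 + 118795 = 475173/4 ≈ 1.1879e+5)
x(V(-20)) + G = 491 + 475173/4 = 477137/4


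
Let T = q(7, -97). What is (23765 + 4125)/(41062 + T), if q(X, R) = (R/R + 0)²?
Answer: 27890/41063 ≈ 0.67920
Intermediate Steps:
q(X, R) = 1 (q(X, R) = (1 + 0)² = 1² = 1)
T = 1
(23765 + 4125)/(41062 + T) = (23765 + 4125)/(41062 + 1) = 27890/41063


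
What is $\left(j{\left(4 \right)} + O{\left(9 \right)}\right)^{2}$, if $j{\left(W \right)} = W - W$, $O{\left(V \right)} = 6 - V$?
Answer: $9$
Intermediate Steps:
$j{\left(W \right)} = 0$
$\left(j{\left(4 \right)} + O{\left(9 \right)}\right)^{2} = \left(0 + \left(6 - 9\right)\right)^{2} = \left(0 - 3\right)^{2} = \left(-3\right)^{2} = 9$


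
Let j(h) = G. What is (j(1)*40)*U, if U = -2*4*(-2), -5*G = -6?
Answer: 768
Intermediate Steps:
G = 6/5 (G = -⅕*(-6) = 6/5 ≈ 1.2000)
j(h) = 6/5
U = 16 (U = -8*(-2) = 16)
(j(1)*40)*U = ((6/5)*40)*16 = 48*16 = 768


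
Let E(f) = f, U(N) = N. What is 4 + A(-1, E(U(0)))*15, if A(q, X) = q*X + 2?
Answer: 34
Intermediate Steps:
A(q, X) = 2 + X*q (A(q, X) = X*q + 2 = 2 + X*q)
4 + A(-1, E(U(0)))*15 = 4 + (2 + 0*(-1))*15 = 4 + (2 + 0)*15 = 4 + 2*15 = 4 + 30 = 34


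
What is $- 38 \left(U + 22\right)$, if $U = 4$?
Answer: $-988$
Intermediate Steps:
$- 38 \left(U + 22\right) = - 38 \left(4 + 22\right) = \left(-38\right) 26 = -988$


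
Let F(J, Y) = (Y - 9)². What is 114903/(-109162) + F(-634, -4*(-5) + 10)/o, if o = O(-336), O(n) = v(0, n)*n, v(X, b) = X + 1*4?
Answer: -4823097/3493184 ≈ -1.3807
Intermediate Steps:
v(X, b) = 4 + X (v(X, b) = X + 4 = 4 + X)
O(n) = 4*n (O(n) = (4 + 0)*n = 4*n)
o = -1344 (o = 4*(-336) = -1344)
F(J, Y) = (-9 + Y)²
114903/(-109162) + F(-634, -4*(-5) + 10)/o = 114903/(-109162) + (-9 + (-4*(-5) + 10))²/(-1344) = 114903*(-1/109162) + (-9 + (20 + 10))²*(-1/1344) = -114903/109162 + (-9 + 30)²*(-1/1344) = -114903/109162 + 21²*(-1/1344) = -114903/109162 + 441*(-1/1344) = -114903/109162 - 21/64 = -4823097/3493184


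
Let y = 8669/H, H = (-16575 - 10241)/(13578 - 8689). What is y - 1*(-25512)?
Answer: 641747051/26816 ≈ 23932.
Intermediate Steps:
H = -26816/4889 ≈ -5.4850
y = -42382741/26816 (y = 8669/(-26816/4889) = 8669*(-4889/26816) = -42382741/26816 ≈ -1580.5)
y - 1*(-25512) = -42382741/26816 - 1*(-25512) = -42382741/26816 + 25512 = 641747051/26816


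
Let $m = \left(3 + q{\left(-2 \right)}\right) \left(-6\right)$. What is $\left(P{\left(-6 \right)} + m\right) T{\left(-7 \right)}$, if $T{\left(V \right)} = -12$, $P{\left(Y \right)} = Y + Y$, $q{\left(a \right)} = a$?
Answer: $216$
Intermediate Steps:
$P{\left(Y \right)} = 2 Y$
$m = -6$ ($m = \left(3 - 2\right) \left(-6\right) = 1 \left(-6\right) = -6$)
$\left(P{\left(-6 \right)} + m\right) T{\left(-7 \right)} = \left(2 \left(-6\right) - 6\right) \left(-12\right) = \left(-12 - 6\right) \left(-12\right) = \left(-18\right) \left(-12\right) = 216$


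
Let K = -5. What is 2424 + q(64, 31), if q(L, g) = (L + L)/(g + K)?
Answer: 31576/13 ≈ 2428.9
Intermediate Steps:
q(L, g) = 2*L/(-5 + g) (q(L, g) = (L + L)/(g - 5) = (2*L)/(-5 + g) = 2*L/(-5 + g))
2424 + q(64, 31) = 2424 + 2*64/(-5 + 31) = 2424 + 2*64/26 = 2424 + 2*64*(1/26) = 2424 + 64/13 = 31576/13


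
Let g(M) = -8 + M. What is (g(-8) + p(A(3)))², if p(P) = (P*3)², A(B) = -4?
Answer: 16384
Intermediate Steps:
p(P) = 9*P² (p(P) = (3*P)² = 9*P²)
(g(-8) + p(A(3)))² = ((-8 - 8) + 9*(-4)²)² = (-16 + 9*16)² = (-16 + 144)² = 128² = 16384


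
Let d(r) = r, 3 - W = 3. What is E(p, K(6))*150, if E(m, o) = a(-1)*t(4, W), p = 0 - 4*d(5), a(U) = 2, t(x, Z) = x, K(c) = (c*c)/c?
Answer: 1200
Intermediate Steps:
W = 0 (W = 3 - 1*3 = 3 - 3 = 0)
K(c) = c (K(c) = c²/c = c)
p = -20 (p = 0 - 4*5 = 0 - 20 = -20)
E(m, o) = 8 (E(m, o) = 2*4 = 8)
E(p, K(6))*150 = 8*150 = 1200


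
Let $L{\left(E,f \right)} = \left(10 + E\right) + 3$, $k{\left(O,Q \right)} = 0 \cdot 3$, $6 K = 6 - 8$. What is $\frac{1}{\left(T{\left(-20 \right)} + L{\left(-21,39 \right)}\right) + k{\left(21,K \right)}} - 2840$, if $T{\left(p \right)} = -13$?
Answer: $- \frac{59641}{21} \approx -2840.0$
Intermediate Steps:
$K = - \frac{1}{3}$ ($K = \frac{6 - 8}{6} = \frac{1}{6} \left(-2\right) = - \frac{1}{3} \approx -0.33333$)
$k{\left(O,Q \right)} = 0$
$L{\left(E,f \right)} = 13 + E$
$\frac{1}{\left(T{\left(-20 \right)} + L{\left(-21,39 \right)}\right) + k{\left(21,K \right)}} - 2840 = \frac{1}{\left(-13 + \left(13 - 21\right)\right) + 0} - 2840 = \frac{1}{\left(-13 - 8\right) + 0} - 2840 = \frac{1}{-21 + 0} - 2840 = \frac{1}{-21} - 2840 = - \frac{1}{21} - 2840 = - \frac{59641}{21}$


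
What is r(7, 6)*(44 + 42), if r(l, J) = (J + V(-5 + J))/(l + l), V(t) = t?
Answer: 43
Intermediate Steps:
r(l, J) = (-5 + 2*J)/(2*l) (r(l, J) = (J + (-5 + J))/(l + l) = (-5 + 2*J)/((2*l)) = (-5 + 2*J)*(1/(2*l)) = (-5 + 2*J)/(2*l))
r(7, 6)*(44 + 42) = ((-5/2 + 6)/7)*(44 + 42) = ((⅐)*(7/2))*86 = (½)*86 = 43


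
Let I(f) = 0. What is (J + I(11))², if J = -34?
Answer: 1156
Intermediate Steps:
(J + I(11))² = (-34 + 0)² = (-34)² = 1156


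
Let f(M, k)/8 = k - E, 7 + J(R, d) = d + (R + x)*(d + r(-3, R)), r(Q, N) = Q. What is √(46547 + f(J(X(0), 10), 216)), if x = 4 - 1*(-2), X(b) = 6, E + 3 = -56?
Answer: √48747 ≈ 220.79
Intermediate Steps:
E = -59 (E = -3 - 56 = -59)
x = 6 (x = 4 + 2 = 6)
J(R, d) = -7 + d + (-3 + d)*(6 + R) (J(R, d) = -7 + (d + (R + 6)*(d - 3)) = -7 + (d + (6 + R)*(-3 + d)) = -7 + (d + (-3 + d)*(6 + R)) = -7 + d + (-3 + d)*(6 + R))
f(M, k) = 472 + 8*k (f(M, k) = 8*(k - 1*(-59)) = 8*(k + 59) = 8*(59 + k) = 472 + 8*k)
√(46547 + f(J(X(0), 10), 216)) = √(46547 + (472 + 8*216)) = √(46547 + (472 + 1728)) = √(46547 + 2200) = √48747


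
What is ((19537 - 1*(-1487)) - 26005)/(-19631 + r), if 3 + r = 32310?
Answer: -4981/12676 ≈ -0.39295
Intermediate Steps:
r = 32307 (r = -3 + 32310 = 32307)
((19537 - 1*(-1487)) - 26005)/(-19631 + r) = ((19537 - 1*(-1487)) - 26005)/(-19631 + 32307) = ((19537 + 1487) - 26005)/12676 = (21024 - 26005)*(1/12676) = -4981*1/12676 = -4981/12676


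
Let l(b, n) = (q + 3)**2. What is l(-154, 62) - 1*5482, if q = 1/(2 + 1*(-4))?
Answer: -21903/4 ≈ -5475.8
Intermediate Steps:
q = -1/2 (q = 1/(2 - 4) = 1/(-2) = -1/2 ≈ -0.50000)
l(b, n) = 25/4 (l(b, n) = (-1/2 + 3)**2 = (5/2)**2 = 25/4)
l(-154, 62) - 1*5482 = 25/4 - 1*5482 = 25/4 - 5482 = -21903/4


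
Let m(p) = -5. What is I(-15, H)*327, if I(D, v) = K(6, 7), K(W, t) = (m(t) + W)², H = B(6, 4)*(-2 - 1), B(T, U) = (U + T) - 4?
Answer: 327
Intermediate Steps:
B(T, U) = -4 + T + U (B(T, U) = (T + U) - 4 = -4 + T + U)
H = -18 (H = (-4 + 6 + 4)*(-2 - 1) = 6*(-3) = -18)
K(W, t) = (-5 + W)²
I(D, v) = 1 (I(D, v) = (-5 + 6)² = 1² = 1)
I(-15, H)*327 = 1*327 = 327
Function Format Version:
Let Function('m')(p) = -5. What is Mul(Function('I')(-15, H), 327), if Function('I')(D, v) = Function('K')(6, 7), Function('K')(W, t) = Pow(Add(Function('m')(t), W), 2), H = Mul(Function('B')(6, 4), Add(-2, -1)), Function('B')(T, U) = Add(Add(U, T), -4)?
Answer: 327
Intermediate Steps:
Function('B')(T, U) = Add(-4, T, U) (Function('B')(T, U) = Add(Add(T, U), -4) = Add(-4, T, U))
H = -18 (H = Mul(Add(-4, 6, 4), Add(-2, -1)) = Mul(6, -3) = -18)
Function('K')(W, t) = Pow(Add(-5, W), 2)
Function('I')(D, v) = 1 (Function('I')(D, v) = Pow(Add(-5, 6), 2) = Pow(1, 2) = 1)
Mul(Function('I')(-15, H), 327) = Mul(1, 327) = 327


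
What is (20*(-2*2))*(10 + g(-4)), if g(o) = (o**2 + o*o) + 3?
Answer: -3600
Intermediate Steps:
g(o) = 3 + 2*o**2 (g(o) = (o**2 + o**2) + 3 = 2*o**2 + 3 = 3 + 2*o**2)
(20*(-2*2))*(10 + g(-4)) = (20*(-2*2))*(10 + (3 + 2*(-4)**2)) = (20*(-4))*(10 + (3 + 2*16)) = -80*(10 + (3 + 32)) = -80*(10 + 35) = -80*45 = -3600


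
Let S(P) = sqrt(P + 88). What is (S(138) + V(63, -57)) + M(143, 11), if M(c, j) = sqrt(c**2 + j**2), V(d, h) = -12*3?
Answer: -36 + sqrt(226) + 11*sqrt(170) ≈ 122.46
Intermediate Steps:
V(d, h) = -36
S(P) = sqrt(88 + P)
(S(138) + V(63, -57)) + M(143, 11) = (sqrt(88 + 138) - 36) + sqrt(143**2 + 11**2) = (sqrt(226) - 36) + sqrt(20449 + 121) = (-36 + sqrt(226)) + sqrt(20570) = (-36 + sqrt(226)) + 11*sqrt(170) = -36 + sqrt(226) + 11*sqrt(170)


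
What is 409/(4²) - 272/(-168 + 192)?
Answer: 683/48 ≈ 14.229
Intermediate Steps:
409/(4²) - 272/(-168 + 192) = 409/16 - 272/24 = 409*(1/16) - 272*1/24 = 409/16 - 34/3 = 683/48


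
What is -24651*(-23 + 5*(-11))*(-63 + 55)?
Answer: -15382224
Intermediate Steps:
-24651*(-23 + 5*(-11))*(-63 + 55) = -24651*(-23 - 55)*(-8) = -(-1922778)*(-8) = -24651*624 = -15382224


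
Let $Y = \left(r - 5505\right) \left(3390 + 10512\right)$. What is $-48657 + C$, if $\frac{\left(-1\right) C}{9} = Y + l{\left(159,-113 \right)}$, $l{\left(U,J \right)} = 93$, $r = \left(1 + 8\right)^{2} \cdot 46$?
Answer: $222535428$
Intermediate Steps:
$r = 3726$ ($r = 9^{2} \cdot 46 = 81 \cdot 46 = 3726$)
$Y = -24731658$ ($Y = \left(3726 - 5505\right) \left(3390 + 10512\right) = \left(-1779\right) 13902 = -24731658$)
$C = 222584085$ ($C = - 9 \left(-24731658 + 93\right) = \left(-9\right) \left(-24731565\right) = 222584085$)
$-48657 + C = -48657 + 222584085 = 222535428$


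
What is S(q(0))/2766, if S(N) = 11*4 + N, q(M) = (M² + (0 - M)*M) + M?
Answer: 22/1383 ≈ 0.015907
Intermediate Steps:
q(M) = M (q(M) = (M² + (-M)*M) + M = (M² - M²) + M = 0 + M = M)
S(N) = 44 + N
S(q(0))/2766 = (44 + 0)/2766 = 44*(1/2766) = 22/1383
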